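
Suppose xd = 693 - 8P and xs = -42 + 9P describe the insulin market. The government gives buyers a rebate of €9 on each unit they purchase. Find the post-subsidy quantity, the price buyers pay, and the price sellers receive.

Pre-subsidy: 693 - 8P = -42 + 9P gives P* = 735/17, x* = 5901/17.
With the rebate, buyers effectively pay Pb = Ps − 9, where Ps is the price sellers receive.
Demand in terms of Ps becomes xd = 693 − 8(Ps − 9) = 765 - 8Ps. Setting this equal to supply: 765 - 8Ps = -42 + 9Ps, so Ps = 807/17.
Buyers pay Pb = 807/17 − 9 = 654/17; x' = -42 + 9·(807/17) = 6549/17.

x' = 6549/17; buyers pay 654/17; sellers receive 807/17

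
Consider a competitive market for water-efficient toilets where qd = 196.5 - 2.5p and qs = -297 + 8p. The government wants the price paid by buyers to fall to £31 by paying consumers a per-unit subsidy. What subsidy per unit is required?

Required subsidy s = £21 per unit

At a buyer price of 31, quantity demanded is 196.5 − 2.5·31 = 119.
Sellers supply 119 only when they receive ps with -297 + 8·ps = 119, i.e. ps = 52.
s = ps − pb = 52 − 31 = 21.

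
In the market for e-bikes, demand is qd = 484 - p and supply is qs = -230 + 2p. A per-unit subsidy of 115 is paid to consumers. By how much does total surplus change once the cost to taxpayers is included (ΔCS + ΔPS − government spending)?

Net change in total surplus = -13225/3

Pre-subsidy: 484 - p = -230 + 2p gives p* = 238, q* = 246.
With the rebate, buyers effectively pay pb = ps − 115, where ps is the price sellers receive.
Demand in terms of ps becomes qd = 484 − 1(ps − 115) = 599 - ps. Setting this equal to supply: 599 - ps = -230 + 2ps, so ps = 829/3.
Buyers pay pb = 829/3 − 115 = 484/3; q' = -230 + 2·(829/3) = 968/3.
ΔCS = ½(246 + 968/3)(238 − 484/3) = 196190/9; ΔPS = ½(246 + 968/3)(829/3 − 238) = 98095/9.
Government spending = 115 × 968/3 = 111320/3.
Net change = 196190/9 + 98095/9 − 111320/3 = -13225/3. The loss equals the DWL triangle ½·115·230/3.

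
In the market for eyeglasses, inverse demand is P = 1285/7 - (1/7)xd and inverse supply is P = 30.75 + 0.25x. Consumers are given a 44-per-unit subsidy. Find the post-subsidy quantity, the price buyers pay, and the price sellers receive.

x' = 501; buyers pay 112; sellers receive 156

Pre-subsidy: 1285/7 - (1/7)x = 30.75 + 0.25x gives x* = 389 and P* = 128.
With the rebate, buyers effectively pay Pb = Ps − 44, where Ps is the price sellers receive.
On the curves, Pb = 1285/7 - (1/7)x and Ps = 30.75 + 0.25x; the wedge Ps − Pb = 44 gives 30.75 + 0.25x − (1285/7 - (1/7)x) = 44, so x' = 501.
Then Pb = 1285/7 − (1/7)·501 = 112 and Ps = 30.75 + 0.25·501 = 156.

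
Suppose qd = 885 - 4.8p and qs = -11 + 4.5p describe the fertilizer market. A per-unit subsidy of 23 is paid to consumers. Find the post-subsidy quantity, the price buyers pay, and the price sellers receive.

Pre-subsidy: 885 - 4.8p = -11 + 4.5p gives p* = 8960/93, q* = 13099/31.
With the rebate, buyers effectively pay pb = ps − 23, where ps is the price sellers receive.
Demand in terms of ps becomes qd = 885 − 4.8(ps − 23) = 995.4 - 4.8ps. Setting this equal to supply: 995.4 - 4.8ps = -11 + 4.5ps, so ps = 10064/93.
Buyers pay pb = 10064/93 − 23 = 7925/93; q' = -11 + 4.5·(10064/93) = 14755/31.

q' = 14755/31; buyers pay 7925/93; sellers receive 10064/93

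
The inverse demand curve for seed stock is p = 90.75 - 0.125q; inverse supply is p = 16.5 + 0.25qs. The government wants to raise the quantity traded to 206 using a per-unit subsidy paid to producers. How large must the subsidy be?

At q = 206, from the demand curve buyers pay pb = 90.75 − 0.125·206 = 65; from the supply curve sellers need ps = 16.5 + 0.25·206 = 68.
The subsidy must fill the gap: s = ps − pb = 68 − 65 = 3.

Required subsidy s = 3 per unit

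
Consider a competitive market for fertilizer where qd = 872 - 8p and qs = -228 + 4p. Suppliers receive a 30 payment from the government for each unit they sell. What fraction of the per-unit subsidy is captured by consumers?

Pre-subsidy: 872 - 8p = -228 + 4p gives p* = 275/3, q* = 416/3.
With the subsidy, sellers receive ps = pb + 30 for each unit, where pb is the price buyers pay.
Supply in terms of pb becomes qs = -228 + 4(pb + 30) = -108 + 4pb. Setting this equal to demand: 872 - 8pb = -108 + 4pb, so pb = 245/3.
Sellers receive ps = 245/3 + 30 = 335/3; q' = 872 − 8·(245/3) = 656/3.
Buyers' price falls by p* − pb = 275/3 − 245/3 = 10; sellers' price rises by ps − p* = 335/3 − 275/3 = 20.
So consumers capture 10/30 = 1/3 of each unit of subsidy.

Consumer share = 1/3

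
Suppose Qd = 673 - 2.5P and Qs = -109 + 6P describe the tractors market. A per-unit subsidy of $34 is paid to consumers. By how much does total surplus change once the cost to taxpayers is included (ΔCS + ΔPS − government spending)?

Net change in total surplus = -$1020

Pre-subsidy: 673 - 2.5P = -109 + 6P gives P* = 92, Q* = 443.
With the rebate, buyers effectively pay Pb = Ps − 34, where Ps is the price sellers receive.
Demand in terms of Ps becomes Qd = 673 − 2.5(Ps − 34) = 758 - 2.5Ps. Setting this equal to supply: 758 - 2.5Ps = -109 + 6Ps, so Ps = 102.
Buyers pay Pb = 102 − 34 = 68; Q' = -109 + 6·102 = 503.
ΔCS = ½(443 + 503)(92 − 68) = 11352; ΔPS = ½(443 + 503)(102 − 92) = 4730.
Government spending = 34 × 503 = 17102.
Net change = 11352 + 4730 − 17102 = -1020. The loss equals the DWL triangle ½·34·60.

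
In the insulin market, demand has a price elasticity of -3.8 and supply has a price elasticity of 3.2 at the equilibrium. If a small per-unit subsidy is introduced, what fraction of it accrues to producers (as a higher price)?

Producer share = 19/35

For a small subsidy around the equilibrium, the benefit split depends on the relative slopes, which at a point are proportional to the elasticities.
Buyer share = εs/(εs + |εd|) = 3.2/(3.2 + 3.8) = 16/35; seller share = |εd|/(εs + |εd|) = 19/35.
So producers capture 19/35 of the subsidy.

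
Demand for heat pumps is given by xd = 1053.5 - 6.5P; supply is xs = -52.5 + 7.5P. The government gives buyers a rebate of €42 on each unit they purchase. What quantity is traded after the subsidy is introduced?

Pre-subsidy: 1053.5 - 6.5P = -52.5 + 7.5P gives P* = 79, x* = 540.
With the rebate, buyers effectively pay Pb = Ps − 42, where Ps is the price sellers receive.
Demand in terms of Ps becomes xd = 1053.5 − 6.5(Ps − 42) = 1326.5 - 6.5Ps. Setting this equal to supply: 1326.5 - 6.5Ps = -52.5 + 7.5Ps, so Ps = 98.5.
Buyers pay Pb = 98.5 − 42 = 56.5; x' = -52.5 + 7.5·98.5 = 686.25.

x' = 686.25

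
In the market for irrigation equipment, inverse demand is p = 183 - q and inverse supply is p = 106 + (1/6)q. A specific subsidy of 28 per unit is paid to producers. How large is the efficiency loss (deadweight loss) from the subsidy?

Deadweight loss = 336

Pre-subsidy: 183 - q = 106 + (1/6)q gives q* = 66 and p* = 117.
With the subsidy, sellers receive ps = pb + 28 for each unit, where pb is the price buyers pay.
On the curves, pb = 183 - q and ps = 106 + (1/6)q; the wedge ps − pb = 28 gives 106 + (1/6)q − (183 - q) = 28, so q' = 90.
Then pb = 183 − 1·90 = 93 and ps = 106 + (1/6)·90 = 121.
The subsidy expands output by 90 − 66 = 24 past the efficient level; on those units the gap between marginal cost and willingness to pay runs from 0 up to 28.
DWL = ½ × 28 × 24 = 336.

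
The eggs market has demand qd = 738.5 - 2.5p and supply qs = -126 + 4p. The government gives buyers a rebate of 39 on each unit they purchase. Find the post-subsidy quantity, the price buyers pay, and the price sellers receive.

q' = 466; buyers pay 109; sellers receive 148

Pre-subsidy: 738.5 - 2.5p = -126 + 4p gives p* = 133, q* = 406.
With the rebate, buyers effectively pay pb = ps − 39, where ps is the price sellers receive.
Demand in terms of ps becomes qd = 738.5 − 2.5(ps − 39) = 836 - 2.5ps. Setting this equal to supply: 836 - 2.5ps = -126 + 4ps, so ps = 148.
Buyers pay pb = 148 − 39 = 109; q' = -126 + 4·148 = 466.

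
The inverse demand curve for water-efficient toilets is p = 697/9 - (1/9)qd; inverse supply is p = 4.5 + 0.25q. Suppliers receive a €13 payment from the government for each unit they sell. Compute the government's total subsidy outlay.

Government cost = €3094

Pre-subsidy: 697/9 - (1/9)q = 4.5 + 0.25q gives q* = 202 and p* = 55.
With the subsidy, sellers receive ps = pb + 13 for each unit, where pb is the price buyers pay.
On the curves, pb = 697/9 - (1/9)q and ps = 4.5 + 0.25q; the wedge ps − pb = 13 gives 4.5 + 0.25q − (697/9 - (1/9)q) = 13, so q' = 238.
Then pb = 697/9 − (1/9)·238 = 51 and ps = 4.5 + 0.25·238 = 64.
Government outlay = subsidy × quantity = 13 × 238 = 3094.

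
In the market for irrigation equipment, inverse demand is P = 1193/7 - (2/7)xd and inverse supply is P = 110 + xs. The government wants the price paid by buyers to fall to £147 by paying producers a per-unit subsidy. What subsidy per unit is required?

Required subsidy s = £45 per unit

At a buyer price of 147, quantity demanded is 596.5 − 3.5·147 = 82.
Sellers supply 82 only when they receive Ps = 110 + 1·82 = 192.
s = Ps − Pb = 192 − 147 = 45.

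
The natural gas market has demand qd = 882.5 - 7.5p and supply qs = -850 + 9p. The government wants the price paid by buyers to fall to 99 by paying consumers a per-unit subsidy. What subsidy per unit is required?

At a buyer price of 99, quantity demanded is 882.5 − 7.5·99 = 140.
Sellers supply 140 only when they receive ps with -850 + 9·ps = 140, i.e. ps = 110.
s = ps − pb = 110 − 99 = 11.

Required subsidy s = 11 per unit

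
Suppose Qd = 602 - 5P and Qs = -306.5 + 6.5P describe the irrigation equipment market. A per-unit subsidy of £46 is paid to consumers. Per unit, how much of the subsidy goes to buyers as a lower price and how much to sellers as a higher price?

Buyers gain £26 per unit; sellers gain £20 per unit

Pre-subsidy: 602 - 5P = -306.5 + 6.5P gives P* = 79, Q* = 207.
With the rebate, buyers effectively pay Pb = Ps − 46, where Ps is the price sellers receive.
Demand in terms of Ps becomes Qd = 602 − 5(Ps − 46) = 832 - 5Ps. Setting this equal to supply: 832 - 5Ps = -306.5 + 6.5Ps, so Ps = 99.
Buyers pay Pb = 99 − 46 = 53; Q' = -306.5 + 6.5·99 = 337.
Buyers' price falls by P* − Pb = 79 − 53 = 26; sellers' price rises by Ps − P* = 99 − 79 = 20.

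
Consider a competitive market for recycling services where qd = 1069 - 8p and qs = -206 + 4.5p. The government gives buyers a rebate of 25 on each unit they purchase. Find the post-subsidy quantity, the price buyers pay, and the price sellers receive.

Pre-subsidy: 1069 - 8p = -206 + 4.5p gives p* = 102, q* = 253.
With the rebate, buyers effectively pay pb = ps − 25, where ps is the price sellers receive.
Demand in terms of ps becomes qd = 1069 − 8(ps − 25) = 1269 - 8ps. Setting this equal to supply: 1269 - 8ps = -206 + 4.5ps, so ps = 118.
Buyers pay pb = 118 − 25 = 93; q' = -206 + 4.5·118 = 325.

q' = 325; buyers pay 93; sellers receive 118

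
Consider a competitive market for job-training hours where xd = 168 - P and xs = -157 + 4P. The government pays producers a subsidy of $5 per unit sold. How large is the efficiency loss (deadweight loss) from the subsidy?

Deadweight loss = $10

Pre-subsidy: 168 - P = -157 + 4P gives P* = 65, x* = 103.
With the subsidy, sellers receive Ps = Pb + 5 for each unit, where Pb is the price buyers pay.
Supply in terms of Pb becomes xs = -157 + 4(Pb + 5) = -137 + 4Pb. Setting this equal to demand: 168 - Pb = -137 + 4Pb, so Pb = 61.
Sellers receive Ps = 61 + 5 = 66; x' = 168 − 1·61 = 107.
The subsidy expands output by 107 − 103 = 4 past the efficient level; on those units the gap between marginal cost and willingness to pay runs from 0 up to 5.
DWL = ½ × 5 × 4 = 10.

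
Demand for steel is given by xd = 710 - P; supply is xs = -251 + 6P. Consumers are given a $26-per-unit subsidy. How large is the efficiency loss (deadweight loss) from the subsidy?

Deadweight loss = 2028/7

Pre-subsidy: 710 - P = -251 + 6P gives P* = 961/7, x* = 4009/7.
With the rebate, buyers effectively pay Pb = Ps − 26, where Ps is the price sellers receive.
Demand in terms of Ps becomes xd = 710 − 1(Ps − 26) = 736 - Ps. Setting this equal to supply: 736 - Ps = -251 + 6Ps, so Ps = 141.
Buyers pay Pb = 141 − 26 = 115; x' = -251 + 6·141 = 595.
The subsidy expands output by 595 − 4009/7 = 156/7 past the efficient level; on those units the gap between marginal cost and willingness to pay runs from 0 up to 26.
DWL = ½ × 26 × 156/7 = 2028/7.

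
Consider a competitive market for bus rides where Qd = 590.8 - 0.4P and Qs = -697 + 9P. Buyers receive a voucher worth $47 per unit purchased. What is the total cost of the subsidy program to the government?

Government cost = $26038

Pre-subsidy: 590.8 - 0.4P = -697 + 9P gives P* = 137, Q* = 536.
With the rebate, buyers effectively pay Pb = Ps − 47, where Ps is the price sellers receive.
Demand in terms of Ps becomes Qd = 590.8 − 0.4(Ps − 47) = 609.6 - 0.4Ps. Setting this equal to supply: 609.6 - 0.4Ps = -697 + 9Ps, so Ps = 139.
Buyers pay Pb = 139 − 47 = 92; Q' = -697 + 9·139 = 554.
Government outlay = subsidy × quantity = 47 × 554 = 26038.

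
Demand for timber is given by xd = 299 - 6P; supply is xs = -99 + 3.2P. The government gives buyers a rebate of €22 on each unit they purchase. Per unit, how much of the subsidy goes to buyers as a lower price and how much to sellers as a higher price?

Pre-subsidy: 299 - 6P = -99 + 3.2P gives P* = 995/23, x* = 907/23.
With the rebate, buyers effectively pay Pb = Ps − 22, where Ps is the price sellers receive.
Demand in terms of Ps becomes xd = 299 − 6(Ps − 22) = 431 - 6Ps. Setting this equal to supply: 431 - 6Ps = -99 + 3.2Ps, so Ps = 1325/23.
Buyers pay Pb = 1325/23 − 22 = 819/23; x' = -99 + 3.2·(1325/23) = 1963/23.
Buyers' price falls by P* − Pb = 995/23 − 819/23 = 176/23; sellers' price rises by Ps − P* = 1325/23 − 995/23 = 330/23.

Buyers gain 176/23 per unit; sellers gain 330/23 per unit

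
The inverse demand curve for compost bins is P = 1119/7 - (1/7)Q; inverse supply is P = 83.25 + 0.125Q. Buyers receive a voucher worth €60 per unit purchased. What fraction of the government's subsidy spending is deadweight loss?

Pre-subsidy: 1119/7 - (1/7)Q = 83.25 + 0.125Q gives Q* = 286 and P* = 119.
With the rebate, buyers effectively pay Pb = Ps − 60, where Ps is the price sellers receive.
On the curves, Pb = 1119/7 - (1/7)Q and Ps = 83.25 + 0.125Q; the wedge Ps − Pb = 60 gives 83.25 + 0.125Q − (1119/7 - (1/7)Q) = 60, so Q' = 510.
Then Pb = 1119/7 − (1/7)·510 = 87 and Ps = 83.25 + 0.125·510 = 147.
ΔCS = ½(286 + 510)(119 − 87) = 12736; ΔPS = ½(286 + 510)(147 − 119) = 11144.
Government spending = 60 × 510 = 30600.
DWL = ½ × 60 × (510 − 286) = 6720; fraction = 6720 / 30600 = 56/255.

DWL / government spending = 56/255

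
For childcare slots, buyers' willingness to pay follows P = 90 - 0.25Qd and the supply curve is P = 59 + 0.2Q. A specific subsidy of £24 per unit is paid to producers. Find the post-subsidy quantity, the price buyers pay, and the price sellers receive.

Pre-subsidy: 90 - 0.25Q = 59 + 0.2Q gives Q* = 620/9 and P* = 655/9.
With the subsidy, sellers receive Ps = Pb + 24 for each unit, where Pb is the price buyers pay.
On the curves, Pb = 90 - 0.25Q and Ps = 59 + 0.2Q; the wedge Ps − Pb = 24 gives 59 + 0.2Q − (90 - 0.25Q) = 24, so Q' = 1100/9.
Then Pb = 90 − 0.25·(1100/9) = 535/9 and Ps = 59 + 0.2·(1100/9) = 751/9.

Q' = 1100/9; buyers pay 535/9; sellers receive 751/9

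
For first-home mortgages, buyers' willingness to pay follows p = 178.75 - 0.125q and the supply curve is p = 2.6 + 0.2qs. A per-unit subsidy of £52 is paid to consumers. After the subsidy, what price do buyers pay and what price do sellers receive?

Pre-subsidy: 178.75 - 0.125q = 2.6 + 0.2q gives q* = 542 and p* = 111.
With the rebate, buyers effectively pay pb = ps − 52, where ps is the price sellers receive.
On the curves, pb = 178.75 - 0.125q and ps = 2.6 + 0.2q; the wedge ps − pb = 52 gives 2.6 + 0.2q − (178.75 - 0.125q) = 52, so q' = 702.
Then pb = 178.75 − 0.125·702 = 91 and ps = 2.6 + 0.2·702 = 143.

Buyers pay £91; sellers receive £143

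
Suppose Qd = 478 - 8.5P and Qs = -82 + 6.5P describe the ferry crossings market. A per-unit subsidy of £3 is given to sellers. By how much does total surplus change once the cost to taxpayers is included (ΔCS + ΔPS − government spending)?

Net change in total surplus = -£16.575

Pre-subsidy: 478 - 8.5P = -82 + 6.5P gives P* = 112/3, Q* = 482/3.
With the subsidy, sellers receive Ps = Pb + 3 for each unit, where Pb is the price buyers pay.
Supply in terms of Pb becomes Qs = -82 + 6.5(Pb + 3) = -62.5 + 6.5Pb. Setting this equal to demand: 478 - 8.5Pb = -62.5 + 6.5Pb, so Pb = 1081/30.
Sellers receive Ps = 1081/30 + 3 = 1171/30; Q' = 478 − 8.5·(1081/30) = 10303/60.
ΔCS = ½(482/3 + 10303/60)(112/3 − 1081/30) = 259259/1200; ΔPS = ½(482/3 + 10303/60)(1171/30 − 112/3) = 339031/1200.
Government spending = 3 × 10303/60 = 515.15.
Net change = 259259/1200 + 339031/1200 − 515.15 = -16.575. The loss equals the DWL triangle ½·3·11.05.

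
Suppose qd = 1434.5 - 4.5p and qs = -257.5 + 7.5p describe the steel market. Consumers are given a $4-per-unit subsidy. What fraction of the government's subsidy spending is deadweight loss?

Pre-subsidy: 1434.5 - 4.5p = -257.5 + 7.5p gives p* = 141, q* = 800.
With the rebate, buyers effectively pay pb = ps − 4, where ps is the price sellers receive.
Demand in terms of ps becomes qd = 1434.5 − 4.5(ps − 4) = 1452.5 - 4.5ps. Setting this equal to supply: 1452.5 - 4.5ps = -257.5 + 7.5ps, so ps = 142.5.
Buyers pay pb = 142.5 − 4 = 138.5; q' = -257.5 + 7.5·142.5 = 811.25.
ΔCS = ½(800 + 811.25)(141 − 138.5) = 2014.0625; ΔPS = ½(800 + 811.25)(142.5 − 141) = 1208.4375.
Government spending = 4 × 811.25 = 3245.
DWL = ½ × 4 × (811.25 − 800) = 22.5; fraction = 22.5 / 3245 = 9/1298.

DWL / government spending = 9/1298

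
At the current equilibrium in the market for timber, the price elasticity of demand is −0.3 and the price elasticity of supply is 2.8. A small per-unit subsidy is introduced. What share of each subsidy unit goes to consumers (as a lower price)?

Consumer share = 28/31

For a small subsidy around the equilibrium, the benefit split depends on the relative slopes, which at a point are proportional to the elasticities.
Buyer share = εs/(εs + |εd|) = 2.8/(2.8 + 0.3) = 28/31; seller share = |εd|/(εs + |εd|) = 3/31.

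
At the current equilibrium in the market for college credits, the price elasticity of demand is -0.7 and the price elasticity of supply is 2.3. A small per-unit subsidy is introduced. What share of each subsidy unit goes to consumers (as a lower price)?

For a small subsidy around the equilibrium, the benefit split depends on the relative slopes, which at a point are proportional to the elasticities.
Buyer share = εs/(εs + |εd|) = 2.3/(2.3 + 0.7) = 23/30; seller share = |εd|/(εs + |εd|) = 7/30.

Consumer share = 23/30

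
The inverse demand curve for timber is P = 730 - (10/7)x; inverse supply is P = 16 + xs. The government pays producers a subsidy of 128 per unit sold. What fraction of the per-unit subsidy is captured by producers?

Producer share = 7/17

Pre-subsidy: 730 - (10/7)x = 16 + x gives x* = 294 and P* = 310.
With the subsidy, sellers receive Ps = Pb + 128 for each unit, where Pb is the price buyers pay.
On the curves, Pb = 730 - (10/7)x and Ps = 16 + x; the wedge Ps − Pb = 128 gives 16 + x − (730 - (10/7)x) = 128, so x' = 5894/17.
Then Pb = 730 − (10/7)·(5894/17) = 3990/17 and Ps = 16 + 1·(5894/17) = 6166/17.
Buyers' price falls by P* − Pb = 310 − 3990/17 = 1280/17; sellers' price rises by Ps − P* = 6166/17 − 310 = 896/17.
So producers capture (896/17)/128 = 7/17 of each unit of subsidy.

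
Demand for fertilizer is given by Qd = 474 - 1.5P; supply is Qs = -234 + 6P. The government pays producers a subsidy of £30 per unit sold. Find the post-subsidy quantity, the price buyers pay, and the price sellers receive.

Q' = 368.4; buyers pay £70.4; sellers receive £100.4

Pre-subsidy: 474 - 1.5P = -234 + 6P gives P* = 94.4, Q* = 332.4.
With the subsidy, sellers receive Ps = Pb + 30 for each unit, where Pb is the price buyers pay.
Supply in terms of Pb becomes Qs = -234 + 6(Pb + 30) = -54 + 6Pb. Setting this equal to demand: 474 - 1.5Pb = -54 + 6Pb, so Pb = 70.4.
Sellers receive Ps = 70.4 + 30 = 100.4; Q' = 474 − 1.5·70.4 = 368.4.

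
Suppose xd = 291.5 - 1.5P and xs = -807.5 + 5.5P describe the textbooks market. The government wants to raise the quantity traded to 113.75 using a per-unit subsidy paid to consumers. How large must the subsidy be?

Required subsidy s = 49 per unit

At x = 113.75, invert demand for the buyer price: Pb = (291.5 − 113.75)/1.5 = 118.5; invert supply for the seller price: Ps = (113.75 − (-807.5))/5.5 = 167.5.
The subsidy must fill the gap: s = Ps − Pb = 167.5 − 118.5 = 49.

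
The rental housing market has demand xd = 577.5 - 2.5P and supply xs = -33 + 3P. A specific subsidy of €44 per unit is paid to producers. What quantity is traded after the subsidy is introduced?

Pre-subsidy: 577.5 - 2.5P = -33 + 3P gives P* = 111, x* = 300.
With the subsidy, sellers receive Ps = Pb + 44 for each unit, where Pb is the price buyers pay.
Supply in terms of Pb becomes xs = -33 + 3(Pb + 44) = 99 + 3Pb. Setting this equal to demand: 577.5 - 2.5Pb = 99 + 3Pb, so Pb = 87.
Sellers receive Ps = 87 + 44 = 131; x' = 577.5 − 2.5·87 = 360.

x' = 360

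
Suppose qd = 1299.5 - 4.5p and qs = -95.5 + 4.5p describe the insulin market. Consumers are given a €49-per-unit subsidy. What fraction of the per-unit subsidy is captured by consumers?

Pre-subsidy: 1299.5 - 4.5p = -95.5 + 4.5p gives p* = 155, q* = 602.
With the rebate, buyers effectively pay pb = ps − 49, where ps is the price sellers receive.
Demand in terms of ps becomes qd = 1299.5 − 4.5(ps − 49) = 1520 - 4.5ps. Setting this equal to supply: 1520 - 4.5ps = -95.5 + 4.5ps, so ps = 179.5.
Buyers pay pb = 179.5 − 49 = 130.5; q' = -95.5 + 4.5·179.5 = 712.25.
Buyers' price falls by p* − pb = 155 − 130.5 = 24.5; sellers' price rises by ps − p* = 179.5 − 155 = 24.5.
So consumers capture 24.5/49 = 0.5 of each unit of subsidy.

Consumer share = 0.5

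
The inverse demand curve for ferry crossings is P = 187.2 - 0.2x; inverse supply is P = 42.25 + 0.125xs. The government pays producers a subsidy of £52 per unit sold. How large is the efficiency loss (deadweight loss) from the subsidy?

Pre-subsidy: 187.2 - 0.2x = 42.25 + 0.125x gives x* = 446 and P* = 98.
With the subsidy, sellers receive Ps = Pb + 52 for each unit, where Pb is the price buyers pay.
On the curves, Pb = 187.2 - 0.2x and Ps = 42.25 + 0.125x; the wedge Ps − Pb = 52 gives 42.25 + 0.125x − (187.2 - 0.2x) = 52, so x' = 606.
Then Pb = 187.2 − 0.2·606 = 66 and Ps = 42.25 + 0.125·606 = 118.
The subsidy expands output by 606 − 446 = 160 past the efficient level; on those units the gap between marginal cost and willingness to pay runs from 0 up to 52.
DWL = ½ × 52 × 160 = 4160.

Deadweight loss = £4160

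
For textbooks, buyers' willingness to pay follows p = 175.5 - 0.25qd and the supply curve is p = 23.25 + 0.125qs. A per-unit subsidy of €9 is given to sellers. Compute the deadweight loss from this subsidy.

Pre-subsidy: 175.5 - 0.25q = 23.25 + 0.125q gives q* = 406 and p* = 74.
With the subsidy, sellers receive ps = pb + 9 for each unit, where pb is the price buyers pay.
On the curves, pb = 175.5 - 0.25q and ps = 23.25 + 0.125q; the wedge ps − pb = 9 gives 23.25 + 0.125q − (175.5 - 0.25q) = 9, so q' = 430.
Then pb = 175.5 − 0.25·430 = 68 and ps = 23.25 + 0.125·430 = 77.
The subsidy expands output by 430 − 406 = 24 past the efficient level; on those units the gap between marginal cost and willingness to pay runs from 0 up to 9.
DWL = ½ × 9 × 24 = 108.

Deadweight loss = €108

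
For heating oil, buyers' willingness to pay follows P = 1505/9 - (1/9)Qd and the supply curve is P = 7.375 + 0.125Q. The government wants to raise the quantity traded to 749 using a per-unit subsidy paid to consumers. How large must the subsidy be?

At Q = 749, from the demand curve buyers pay Pb = 1505/9 − (1/9)·749 = 84; from the supply curve sellers need Ps = 7.375 + 0.125·749 = 101.
The subsidy must fill the gap: s = Ps − Pb = 101 − 84 = 17.

Required subsidy s = 17 per unit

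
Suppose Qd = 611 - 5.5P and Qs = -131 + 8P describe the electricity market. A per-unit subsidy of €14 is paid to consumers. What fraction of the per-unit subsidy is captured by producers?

Pre-subsidy: 611 - 5.5P = -131 + 8P gives P* = 1484/27, Q* = 8335/27.
With the rebate, buyers effectively pay Pb = Ps − 14, where Ps is the price sellers receive.
Demand in terms of Ps becomes Qd = 611 − 5.5(Ps − 14) = 688 - 5.5Ps. Setting this equal to supply: 688 - 5.5Ps = -131 + 8Ps, so Ps = 182/3.
Buyers pay Pb = 182/3 − 14 = 140/3; Q' = -131 + 8·(182/3) = 1063/3.
Buyers' price falls by P* − Pb = 1484/27 − 140/3 = 224/27; sellers' price rises by Ps − P* = 182/3 − 1484/27 = 154/27.
So producers capture (154/27)/14 = 11/27 of each unit of subsidy.

Producer share = 11/27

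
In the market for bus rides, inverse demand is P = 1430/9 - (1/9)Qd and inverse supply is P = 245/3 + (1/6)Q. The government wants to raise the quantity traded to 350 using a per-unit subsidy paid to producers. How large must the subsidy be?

Required subsidy s = 20 per unit

At Q = 350, from the demand curve buyers pay Pb = 1430/9 − (1/9)·350 = 120; from the supply curve sellers need Ps = 245/3 + (1/6)·350 = 140.
The subsidy must fill the gap: s = Ps − Pb = 140 − 120 = 20.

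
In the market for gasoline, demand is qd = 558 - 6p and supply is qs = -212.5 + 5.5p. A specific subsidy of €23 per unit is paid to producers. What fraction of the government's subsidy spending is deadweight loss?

Pre-subsidy: 558 - 6p = -212.5 + 5.5p gives p* = 67, q* = 156.
With the subsidy, sellers receive ps = pb + 23 for each unit, where pb is the price buyers pay.
Supply in terms of pb becomes qs = -212.5 + 5.5(pb + 23) = -86 + 5.5pb. Setting this equal to demand: 558 - 6pb = -86 + 5.5pb, so pb = 56.
Sellers receive ps = 56 + 23 = 79; q' = 558 − 6·56 = 222.
ΔCS = ½(156 + 222)(67 − 56) = 2079; ΔPS = ½(156 + 222)(79 − 67) = 2268.
Government spending = 23 × 222 = 5106.
DWL = ½ × 23 × (222 − 156) = 759; fraction = 759 / 5106 = 11/74.

DWL / government spending = 11/74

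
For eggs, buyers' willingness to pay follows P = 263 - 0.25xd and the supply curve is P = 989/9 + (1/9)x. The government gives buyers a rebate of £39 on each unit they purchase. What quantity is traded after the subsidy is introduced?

x' = 532

Pre-subsidy: 263 - 0.25x = 989/9 + (1/9)x gives x* = 424 and P* = 157.
With the rebate, buyers effectively pay Pb = Ps − 39, where Ps is the price sellers receive.
On the curves, Pb = 263 - 0.25x and Ps = 989/9 + (1/9)x; the wedge Ps − Pb = 39 gives 989/9 + (1/9)x − (263 - 0.25x) = 39, so x' = 532.
Then Pb = 263 − 0.25·532 = 130 and Ps = 989/9 + (1/9)·532 = 169.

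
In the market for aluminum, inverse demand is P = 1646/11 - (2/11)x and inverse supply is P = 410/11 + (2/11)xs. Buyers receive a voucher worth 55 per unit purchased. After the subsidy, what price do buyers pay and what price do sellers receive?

Pre-subsidy: 1646/11 - (2/11)x = 410/11 + (2/11)x gives x* = 309 and P* = 1028/11.
With the rebate, buyers effectively pay Pb = Ps − 55, where Ps is the price sellers receive.
On the curves, Pb = 1646/11 - (2/11)x and Ps = 410/11 + (2/11)x; the wedge Ps − Pb = 55 gives 410/11 + (2/11)x − (1646/11 - (2/11)x) = 55, so x' = 460.25.
Then Pb = 1646/11 − (2/11)·460.25 = 1451/22 and Ps = 410/11 + (2/11)·460.25 = 2661/22.

Buyers pay 1451/22; sellers receive 2661/22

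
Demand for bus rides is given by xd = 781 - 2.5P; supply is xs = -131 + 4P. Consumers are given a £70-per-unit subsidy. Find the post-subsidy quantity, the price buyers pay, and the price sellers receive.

Pre-subsidy: 781 - 2.5P = -131 + 4P gives P* = 1824/13, x* = 5593/13.
With the rebate, buyers effectively pay Pb = Ps − 70, where Ps is the price sellers receive.
Demand in terms of Ps becomes xd = 781 − 2.5(Ps − 70) = 956 - 2.5Ps. Setting this equal to supply: 956 - 2.5Ps = -131 + 4Ps, so Ps = 2174/13.
Buyers pay Pb = 2174/13 − 70 = 1264/13; x' = -131 + 4·(2174/13) = 6993/13.

x' = 6993/13; buyers pay 1264/13; sellers receive 2174/13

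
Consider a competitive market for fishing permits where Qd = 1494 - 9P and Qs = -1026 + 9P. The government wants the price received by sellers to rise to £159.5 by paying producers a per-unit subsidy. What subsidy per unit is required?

Required subsidy s = £39 per unit

At a seller price of 159.5, quantity supplied is -1026 + 9·159.5 = 409.5.
Buyers absorb 409.5 only when they pay Pb with 1494 − 9·Pb = 409.5, i.e. Pb = 120.5.
s = Ps − Pb = 159.5 − 120.5 = 39.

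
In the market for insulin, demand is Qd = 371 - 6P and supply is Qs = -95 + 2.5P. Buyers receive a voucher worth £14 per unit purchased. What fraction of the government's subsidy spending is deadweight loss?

DWL / government spending = 42/227

Pre-subsidy: 371 - 6P = -95 + 2.5P gives P* = 932/17, Q* = 715/17.
With the rebate, buyers effectively pay Pb = Ps − 14, where Ps is the price sellers receive.
Demand in terms of Ps becomes Qd = 371 − 6(Ps − 14) = 455 - 6Ps. Setting this equal to supply: 455 - 6Ps = -95 + 2.5Ps, so Ps = 1100/17.
Buyers pay Pb = 1100/17 − 14 = 862/17; Q' = -95 + 2.5·(1100/17) = 1135/17.
ΔCS = ½(715/17 + 1135/17)(932/17 − 862/17) = 64750/289; ΔPS = ½(715/17 + 1135/17)(1100/17 − 932/17) = 155400/289.
Government spending = 14 × 1135/17 = 15890/17.
DWL = ½ × 14 × (1135/17 − 715/17) = 2940/17; fraction = (2940/17) / (15890/17) = 42/227.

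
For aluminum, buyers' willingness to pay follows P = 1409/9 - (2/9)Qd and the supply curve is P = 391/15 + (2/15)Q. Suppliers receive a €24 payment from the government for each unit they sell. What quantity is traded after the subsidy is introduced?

Q' = 434.5

Pre-subsidy: 1409/9 - (2/9)Q = 391/15 + (2/15)Q gives Q* = 367 and P* = 75.
With the subsidy, sellers receive Ps = Pb + 24 for each unit, where Pb is the price buyers pay.
On the curves, Pb = 1409/9 - (2/9)Q and Ps = 391/15 + (2/15)Q; the wedge Ps − Pb = 24 gives 391/15 + (2/15)Q − (1409/9 - (2/9)Q) = 24, so Q' = 434.5.
Then Pb = 1409/9 − (2/9)·434.5 = 60 and Ps = 391/15 + (2/15)·434.5 = 84.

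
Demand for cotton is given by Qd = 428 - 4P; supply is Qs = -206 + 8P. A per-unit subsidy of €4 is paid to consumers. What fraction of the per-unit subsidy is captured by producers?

Producer share = 1/3

Pre-subsidy: 428 - 4P = -206 + 8P gives P* = 317/6, Q* = 650/3.
With the rebate, buyers effectively pay Pb = Ps − 4, where Ps is the price sellers receive.
Demand in terms of Ps becomes Qd = 428 − 4(Ps − 4) = 444 - 4Ps. Setting this equal to supply: 444 - 4Ps = -206 + 8Ps, so Ps = 325/6.
Buyers pay Pb = 325/6 − 4 = 301/6; Q' = -206 + 8·(325/6) = 682/3.
Buyers' price falls by P* − Pb = 317/6 − 301/6 = 8/3; sellers' price rises by Ps − P* = 325/6 − 317/6 = 4/3.
So producers capture (4/3)/4 = 1/3 of each unit of subsidy.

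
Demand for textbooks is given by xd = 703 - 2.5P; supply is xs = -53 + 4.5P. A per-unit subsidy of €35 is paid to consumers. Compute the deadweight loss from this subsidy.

Pre-subsidy: 703 - 2.5P = -53 + 4.5P gives P* = 108, x* = 433.
With the rebate, buyers effectively pay Pb = Ps − 35, where Ps is the price sellers receive.
Demand in terms of Ps becomes xd = 703 − 2.5(Ps − 35) = 790.5 - 2.5Ps. Setting this equal to supply: 790.5 - 2.5Ps = -53 + 4.5Ps, so Ps = 120.5.
Buyers pay Pb = 120.5 − 35 = 85.5; x' = -53 + 4.5·120.5 = 489.25.
The subsidy expands output by 489.25 − 433 = 56.25 past the efficient level; on those units the gap between marginal cost and willingness to pay runs from 0 up to 35.
DWL = ½ × 35 × 56.25 = 984.375.

Deadweight loss = €984.375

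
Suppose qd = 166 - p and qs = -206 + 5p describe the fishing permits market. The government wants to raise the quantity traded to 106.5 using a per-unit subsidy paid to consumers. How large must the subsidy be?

Required subsidy s = 3 per unit

At q = 106.5, invert demand for the buyer price: pb = (166 − 106.5)/1 = 59.5; invert supply for the seller price: ps = (106.5 − (-206))/5 = 62.5.
The subsidy must fill the gap: s = ps − pb = 62.5 − 59.5 = 3.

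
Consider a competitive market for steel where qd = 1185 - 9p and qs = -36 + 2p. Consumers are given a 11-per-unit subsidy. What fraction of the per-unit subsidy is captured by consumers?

Pre-subsidy: 1185 - 9p = -36 + 2p gives p* = 111, q* = 186.
With the rebate, buyers effectively pay pb = ps − 11, where ps is the price sellers receive.
Demand in terms of ps becomes qd = 1185 − 9(ps − 11) = 1284 - 9ps. Setting this equal to supply: 1284 - 9ps = -36 + 2ps, so ps = 120.
Buyers pay pb = 120 − 11 = 109; q' = -36 + 2·120 = 204.
Buyers' price falls by p* − pb = 111 − 109 = 2; sellers' price rises by ps − p* = 120 − 111 = 9.
So consumers capture 2/11 = 2/11 of each unit of subsidy.

Consumer share = 2/11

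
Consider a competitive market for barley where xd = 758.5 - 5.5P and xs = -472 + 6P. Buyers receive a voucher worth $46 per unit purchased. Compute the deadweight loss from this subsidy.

Deadweight loss = $3036

Pre-subsidy: 758.5 - 5.5P = -472 + 6P gives P* = 107, x* = 170.
With the rebate, buyers effectively pay Pb = Ps − 46, where Ps is the price sellers receive.
Demand in terms of Ps becomes xd = 758.5 − 5.5(Ps − 46) = 1011.5 - 5.5Ps. Setting this equal to supply: 1011.5 - 5.5Ps = -472 + 6Ps, so Ps = 129.
Buyers pay Pb = 129 − 46 = 83; x' = -472 + 6·129 = 302.
The subsidy expands output by 302 − 170 = 132 past the efficient level; on those units the gap between marginal cost and willingness to pay runs from 0 up to 46.
DWL = ½ × 46 × 132 = 3036.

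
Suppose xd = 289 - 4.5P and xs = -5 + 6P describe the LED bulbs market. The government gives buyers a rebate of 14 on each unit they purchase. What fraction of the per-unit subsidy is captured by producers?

Producer share = 3/7

Pre-subsidy: 289 - 4.5P = -5 + 6P gives P* = 28, x* = 163.
With the rebate, buyers effectively pay Pb = Ps − 14, where Ps is the price sellers receive.
Demand in terms of Ps becomes xd = 289 − 4.5(Ps − 14) = 352 - 4.5Ps. Setting this equal to supply: 352 - 4.5Ps = -5 + 6Ps, so Ps = 34.
Buyers pay Pb = 34 − 14 = 20; x' = -5 + 6·34 = 199.
Buyers' price falls by P* − Pb = 28 − 20 = 8; sellers' price rises by Ps − P* = 34 − 28 = 6.
So producers capture 6/14 = 3/7 of each unit of subsidy.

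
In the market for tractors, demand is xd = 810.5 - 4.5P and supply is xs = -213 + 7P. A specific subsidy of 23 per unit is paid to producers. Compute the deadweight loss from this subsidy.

Pre-subsidy: 810.5 - 4.5P = -213 + 7P gives P* = 89, x* = 410.
With the subsidy, sellers receive Ps = Pb + 23 for each unit, where Pb is the price buyers pay.
Supply in terms of Pb becomes xs = -213 + 7(Pb + 23) = -52 + 7Pb. Setting this equal to demand: 810.5 - 4.5Pb = -52 + 7Pb, so Pb = 75.
Sellers receive Ps = 75 + 23 = 98; x' = 810.5 − 4.5·75 = 473.
The subsidy expands output by 473 − 410 = 63 past the efficient level; on those units the gap between marginal cost and willingness to pay runs from 0 up to 23.
DWL = ½ × 23 × 63 = 724.5.

Deadweight loss = 724.5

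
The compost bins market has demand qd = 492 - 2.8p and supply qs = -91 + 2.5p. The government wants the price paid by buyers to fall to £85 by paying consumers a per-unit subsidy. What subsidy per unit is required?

Required subsidy s = £53 per unit

At a buyer price of 85, quantity demanded is 492 − 2.8·85 = 254.
Sellers supply 254 only when they receive ps with -91 + 2.5·ps = 254, i.e. ps = 138.
s = ps − pb = 138 − 85 = 53.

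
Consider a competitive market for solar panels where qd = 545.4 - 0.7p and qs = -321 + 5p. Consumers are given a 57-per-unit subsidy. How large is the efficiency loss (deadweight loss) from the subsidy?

Deadweight loss = 997.5

Pre-subsidy: 545.4 - 0.7p = -321 + 5p gives p* = 152, q* = 439.
With the rebate, buyers effectively pay pb = ps − 57, where ps is the price sellers receive.
Demand in terms of ps becomes qd = 545.4 − 0.7(ps − 57) = 585.3 - 0.7ps. Setting this equal to supply: 585.3 - 0.7ps = -321 + 5ps, so ps = 159.
Buyers pay pb = 159 − 57 = 102; q' = -321 + 5·159 = 474.
The subsidy expands output by 474 − 439 = 35 past the efficient level; on those units the gap between marginal cost and willingness to pay runs from 0 up to 57.
DWL = ½ × 57 × 35 = 997.5.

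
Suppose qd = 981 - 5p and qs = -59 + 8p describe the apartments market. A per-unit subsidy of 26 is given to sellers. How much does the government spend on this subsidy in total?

Government cost = 17186

Pre-subsidy: 981 - 5p = -59 + 8p gives p* = 80, q* = 581.
With the subsidy, sellers receive ps = pb + 26 for each unit, where pb is the price buyers pay.
Supply in terms of pb becomes qs = -59 + 8(pb + 26) = 149 + 8pb. Setting this equal to demand: 981 - 5pb = 149 + 8pb, so pb = 64.
Sellers receive ps = 64 + 26 = 90; q' = 981 − 5·64 = 661.
Government outlay = subsidy × quantity = 26 × 661 = 17186.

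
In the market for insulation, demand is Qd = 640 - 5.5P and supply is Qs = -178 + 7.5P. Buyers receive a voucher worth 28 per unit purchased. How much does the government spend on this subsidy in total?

Pre-subsidy: 640 - 5.5P = -178 + 7.5P gives P* = 818/13, Q* = 3821/13.
With the rebate, buyers effectively pay Pb = Ps − 28, where Ps is the price sellers receive.
Demand in terms of Ps becomes Qd = 640 − 5.5(Ps − 28) = 794 - 5.5Ps. Setting this equal to supply: 794 - 5.5Ps = -178 + 7.5Ps, so Ps = 972/13.
Buyers pay Pb = 972/13 − 28 = 608/13; Q' = -178 + 7.5·(972/13) = 4976/13.
Government outlay = subsidy × quantity = 28 × 4976/13 = 139328/13.

Government cost = 139328/13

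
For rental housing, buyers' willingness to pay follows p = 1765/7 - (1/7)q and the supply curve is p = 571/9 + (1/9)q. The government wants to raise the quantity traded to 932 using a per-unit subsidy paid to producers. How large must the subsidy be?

At q = 932, from the demand curve buyers pay pb = 1765/7 − (1/7)·932 = 119; from the supply curve sellers need ps = 571/9 + (1/9)·932 = 167.
The subsidy must fill the gap: s = ps − pb = 167 − 119 = 48.

Required subsidy s = 48 per unit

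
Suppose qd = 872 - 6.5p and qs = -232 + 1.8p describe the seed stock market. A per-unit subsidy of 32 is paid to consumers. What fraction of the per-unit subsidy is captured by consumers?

Consumer share = 18/83

Pre-subsidy: 872 - 6.5p = -232 + 1.8p gives p* = 11040/83, q* = 616/83.
With the rebate, buyers effectively pay pb = ps − 32, where ps is the price sellers receive.
Demand in terms of ps becomes qd = 872 − 6.5(ps − 32) = 1080 - 6.5ps. Setting this equal to supply: 1080 - 6.5ps = -232 + 1.8ps, so ps = 13120/83.
Buyers pay pb = 13120/83 − 32 = 10464/83; q' = -232 + 1.8·(13120/83) = 4360/83.
Buyers' price falls by p* − pb = 11040/83 − 10464/83 = 576/83; sellers' price rises by ps − p* = 13120/83 − 11040/83 = 2080/83.
So consumers capture (576/83)/32 = 18/83 of each unit of subsidy.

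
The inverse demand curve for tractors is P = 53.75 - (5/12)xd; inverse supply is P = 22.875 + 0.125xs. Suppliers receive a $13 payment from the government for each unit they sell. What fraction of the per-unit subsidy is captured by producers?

Producer share = 3/13

Pre-subsidy: 53.75 - (5/12)x = 22.875 + 0.125x gives x* = 57 and P* = 30.
With the subsidy, sellers receive Ps = Pb + 13 for each unit, where Pb is the price buyers pay.
On the curves, Pb = 53.75 - (5/12)x and Ps = 22.875 + 0.125x; the wedge Ps − Pb = 13 gives 22.875 + 0.125x − (53.75 - (5/12)x) = 13, so x' = 81.
Then Pb = 53.75 − (5/12)·81 = 20 and Ps = 22.875 + 0.125·81 = 33.
Buyers' price falls by P* − Pb = 30 − 20 = 10; sellers' price rises by Ps − P* = 33 − 30 = 3.
So producers capture 3/13 = 3/13 of each unit of subsidy.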